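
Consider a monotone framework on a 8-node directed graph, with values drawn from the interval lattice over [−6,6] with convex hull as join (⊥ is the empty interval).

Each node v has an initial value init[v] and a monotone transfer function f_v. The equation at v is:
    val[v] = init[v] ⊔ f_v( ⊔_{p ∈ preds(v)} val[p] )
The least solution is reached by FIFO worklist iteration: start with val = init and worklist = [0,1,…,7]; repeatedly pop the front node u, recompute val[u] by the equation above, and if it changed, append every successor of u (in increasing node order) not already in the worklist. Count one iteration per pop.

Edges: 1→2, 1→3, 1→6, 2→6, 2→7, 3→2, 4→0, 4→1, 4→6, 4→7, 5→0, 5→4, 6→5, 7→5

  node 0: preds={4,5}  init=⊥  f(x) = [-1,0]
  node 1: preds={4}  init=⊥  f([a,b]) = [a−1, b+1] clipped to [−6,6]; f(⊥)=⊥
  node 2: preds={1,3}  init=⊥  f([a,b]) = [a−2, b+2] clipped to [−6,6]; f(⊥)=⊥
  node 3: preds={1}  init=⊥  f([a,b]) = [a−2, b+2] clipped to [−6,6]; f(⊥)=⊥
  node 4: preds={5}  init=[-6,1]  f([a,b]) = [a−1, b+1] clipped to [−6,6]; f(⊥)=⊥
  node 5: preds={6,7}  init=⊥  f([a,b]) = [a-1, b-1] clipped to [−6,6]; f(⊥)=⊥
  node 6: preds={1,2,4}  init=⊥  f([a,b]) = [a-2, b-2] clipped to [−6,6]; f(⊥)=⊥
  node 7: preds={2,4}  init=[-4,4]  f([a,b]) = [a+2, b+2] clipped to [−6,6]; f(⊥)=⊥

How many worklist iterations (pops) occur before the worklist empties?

27

Trace (27 dequeues):
  [1] u=0 | in [-6,1] | out [-1,0] | prev ⊥ | push {}
  [2] u=1 | in [-6,1] | out [-6,2] | prev ⊥ | push {}
  [3] u=2 | in [-6,2] | out [-6,4] | prev ⊥ | push {}
  [4] u=3 | in [-6,2] | out [-6,4] | prev ⊥ | push {2}
  [5] u=4 | in ⊥ | out [-6,1] | ==
  [6] u=5 | in [-4,4] | out [-5,3] | prev ⊥ | push {0,4}
  [7] u=6 | in [-6,4] | out [-6,2] | prev ⊥ | push {5}
  [8] u=7 | in [-6,4] | out [-4,6] | prev [-4,4] | push {}
  [9] u=2 | in [-6,4] | out [-6,6] | prev [-6,4] | push {6,7}
  [10] u=0 | in [-6,3] | out [-1,0] | ==
  [11] u=4 | in [-5,3] | out [-6,4] | prev [-6,1] | push {0,1}
  [12] u=5 | in [-6,6] | out [-6,5] | prev [-5,3] | push {4}
  [13] u=6 | in [-6,6] | out [-6,4] | prev [-6,2] | push {5}
  [14] u=7 | in [-6,6] | out [-4,6] | ==
  [15] u=0 | in [-6,5] | out [-1,0] | ==
  [16] u=1 | in [-6,4] | out [-6,5] | prev [-6,2] | push {2,3,6}
  [17] u=4 | in [-6,5] | out [-6,6] | prev [-6,4] | push {0,1,7}
  [18] u=5 | in [-6,6] | out [-6,5] | ==
  [19] u=2 | in [-6,5] | out [-6,6] | ==
  [20] u=3 | in [-6,5] | out [-6,6] | prev [-6,4] | push {2}
  [21] u=6 | in [-6,6] | out [-6,4] | ==
  [22] u=0 | in [-6,6] | out [-1,0] | ==
  [23] u=1 | in [-6,6] | out [-6,6] | prev [-6,5] | push {3,6}
  [24] u=7 | in [-6,6] | out [-4,6] | ==
  [25] u=2 | in [-6,6] | out [-6,6] | ==
  [26] u=3 | in [-6,6] | out [-6,6] | ==
  [27] u=6 | in [-6,6] | out [-6,4] | ==

Converged values:
  [0] [-1,0]
  [1] [-6,6]
  [2] [-6,6]
  [3] [-6,6]
  [4] [-6,6]
  [5] [-6,5]
  [6] [-6,4]
  [7] [-4,6]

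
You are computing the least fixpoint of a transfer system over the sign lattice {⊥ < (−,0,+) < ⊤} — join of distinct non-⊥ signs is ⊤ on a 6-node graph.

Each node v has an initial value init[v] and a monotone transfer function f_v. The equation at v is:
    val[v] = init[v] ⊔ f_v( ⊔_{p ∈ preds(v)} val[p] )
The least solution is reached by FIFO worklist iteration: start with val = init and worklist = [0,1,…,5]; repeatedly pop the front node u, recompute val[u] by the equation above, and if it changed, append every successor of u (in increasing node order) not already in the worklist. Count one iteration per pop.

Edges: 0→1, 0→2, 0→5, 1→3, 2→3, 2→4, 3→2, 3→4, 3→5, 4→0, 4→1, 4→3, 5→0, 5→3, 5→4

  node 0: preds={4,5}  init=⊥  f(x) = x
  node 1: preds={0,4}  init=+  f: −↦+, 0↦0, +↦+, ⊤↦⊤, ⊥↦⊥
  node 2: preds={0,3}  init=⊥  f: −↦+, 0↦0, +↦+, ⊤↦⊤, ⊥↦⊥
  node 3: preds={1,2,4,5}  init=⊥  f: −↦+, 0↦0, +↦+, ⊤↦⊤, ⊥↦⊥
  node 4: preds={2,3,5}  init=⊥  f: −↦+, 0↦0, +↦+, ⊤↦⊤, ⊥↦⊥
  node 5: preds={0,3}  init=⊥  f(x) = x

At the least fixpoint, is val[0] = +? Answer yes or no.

yes

Worklist (13 pops):
  #1 pop 0: in=⊥ → ⊥ (no change)
  #2 pop 1: in=⊥ → + (no change)
  #3 pop 2: in=⊥ → ⊥ (no change)
  #4 pop 3: in=+ → + (was ⊥); enqueue [2]
  #5 pop 4: in=+ → + (was ⊥); enqueue [0,1,3]
  #6 pop 5: in=+ → + (was ⊥); enqueue [4]
  #7 pop 2: in=+ → + (was ⊥); enqueue []
  #8 pop 0: in=+ → + (was ⊥); enqueue [2,5]
  #9 pop 1: in=+ → + (no change)
  #10 pop 3: in=+ → + (no change)
  #11 pop 4: in=+ → + (no change)
  #12 pop 2: in=+ → + (no change)
  #13 pop 5: in=+ → + (no change)

Fixpoint:
  val[0] = +
  val[1] = +
  val[2] = +
  val[3] = +
  val[4] = +
  val[5] = +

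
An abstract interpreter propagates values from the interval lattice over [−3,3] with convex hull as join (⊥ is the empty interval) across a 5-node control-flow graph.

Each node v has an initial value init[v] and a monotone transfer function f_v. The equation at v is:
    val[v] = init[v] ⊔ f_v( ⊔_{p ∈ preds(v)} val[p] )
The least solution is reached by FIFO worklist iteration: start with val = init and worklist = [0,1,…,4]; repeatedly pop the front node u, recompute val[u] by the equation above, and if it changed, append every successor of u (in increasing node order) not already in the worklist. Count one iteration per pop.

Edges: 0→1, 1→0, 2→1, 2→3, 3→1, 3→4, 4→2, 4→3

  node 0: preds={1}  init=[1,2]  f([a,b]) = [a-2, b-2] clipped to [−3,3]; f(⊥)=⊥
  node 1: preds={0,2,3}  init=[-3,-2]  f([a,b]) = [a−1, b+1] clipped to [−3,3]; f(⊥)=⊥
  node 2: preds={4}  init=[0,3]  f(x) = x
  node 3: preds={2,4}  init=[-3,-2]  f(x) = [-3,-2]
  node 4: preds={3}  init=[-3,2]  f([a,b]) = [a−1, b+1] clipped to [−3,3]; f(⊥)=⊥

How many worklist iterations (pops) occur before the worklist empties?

7

Iteration log — 7 steps:
  step 1. node 0  ⊔preds=[-3,-2]  new=[-3,2]  old=[1,2]  +wl: 
  step 2. node 1  ⊔preds=[-3,3]  new=[-3,3]  old=[-3,-2]  +wl: 0
  step 3. node 2  ⊔preds=[-3,2]  new=[-3,3]  old=[0,3]  +wl: 1
  step 4. node 3  ⊔preds=[-3,3]  new=[-3,-2]  stable
  step 5. node 4  ⊔preds=[-3,-2]  new=[-3,2]  stable
  step 6. node 0  ⊔preds=[-3,3]  new=[-3,2]  stable
  step 7. node 1  ⊔preds=[-3,3]  new=[-3,3]  stable

Least fixpoint reached:
  node 0: [-3,2]
  node 1: [-3,3]
  node 2: [-3,3]
  node 3: [-3,-2]
  node 4: [-3,2]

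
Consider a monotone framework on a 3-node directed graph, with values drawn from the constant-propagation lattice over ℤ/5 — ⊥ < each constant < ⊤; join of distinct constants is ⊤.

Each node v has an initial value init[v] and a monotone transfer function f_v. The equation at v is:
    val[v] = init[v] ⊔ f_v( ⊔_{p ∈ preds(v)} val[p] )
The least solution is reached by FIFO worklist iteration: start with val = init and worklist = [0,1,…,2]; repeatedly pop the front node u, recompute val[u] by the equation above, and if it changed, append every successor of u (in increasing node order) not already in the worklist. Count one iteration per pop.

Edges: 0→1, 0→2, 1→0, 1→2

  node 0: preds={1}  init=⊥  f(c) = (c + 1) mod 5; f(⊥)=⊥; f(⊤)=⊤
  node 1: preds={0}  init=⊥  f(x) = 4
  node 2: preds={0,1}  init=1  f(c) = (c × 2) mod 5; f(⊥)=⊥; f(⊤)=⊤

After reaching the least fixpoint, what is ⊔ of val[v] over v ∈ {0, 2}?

Trace (6 dequeues):
  [1] u=0 | in ⊥ | out ⊥ | ==
  [2] u=1 | in ⊥ | out 4 | prev ⊥ | push {0}
  [3] u=2 | in 4 | out ⊤ | prev 1 | push {}
  [4] u=0 | in 4 | out 0 | prev ⊥ | push {1,2}
  [5] u=1 | in 0 | out 4 | ==
  [6] u=2 | in ⊤ | out ⊤ | ==

Converged values:
  [0] 0
  [1] 4
  [2] ⊤

⊤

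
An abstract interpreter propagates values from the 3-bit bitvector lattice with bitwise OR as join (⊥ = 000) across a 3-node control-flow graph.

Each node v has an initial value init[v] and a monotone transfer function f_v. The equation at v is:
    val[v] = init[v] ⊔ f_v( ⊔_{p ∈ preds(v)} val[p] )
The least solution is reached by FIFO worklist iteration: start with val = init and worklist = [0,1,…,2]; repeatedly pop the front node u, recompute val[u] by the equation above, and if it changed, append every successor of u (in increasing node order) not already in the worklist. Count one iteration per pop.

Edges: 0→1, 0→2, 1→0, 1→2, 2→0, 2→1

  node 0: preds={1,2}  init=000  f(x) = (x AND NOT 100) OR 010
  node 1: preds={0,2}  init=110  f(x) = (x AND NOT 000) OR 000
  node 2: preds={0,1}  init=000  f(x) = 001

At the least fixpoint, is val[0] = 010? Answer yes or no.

no

Worklist (7 pops):
  #1 pop 0: in=110 → 010 (was 000); enqueue []
  #2 pop 1: in=010 → 110 (no change)
  #3 pop 2: in=110 → 001 (was 000); enqueue [0,1]
  #4 pop 0: in=111 → 011 (was 010); enqueue [2]
  #5 pop 1: in=011 → 111 (was 110); enqueue [0]
  #6 pop 2: in=111 → 001 (no change)
  #7 pop 0: in=111 → 011 (no change)

Fixpoint:
  val[0] = 011
  val[1] = 111
  val[2] = 001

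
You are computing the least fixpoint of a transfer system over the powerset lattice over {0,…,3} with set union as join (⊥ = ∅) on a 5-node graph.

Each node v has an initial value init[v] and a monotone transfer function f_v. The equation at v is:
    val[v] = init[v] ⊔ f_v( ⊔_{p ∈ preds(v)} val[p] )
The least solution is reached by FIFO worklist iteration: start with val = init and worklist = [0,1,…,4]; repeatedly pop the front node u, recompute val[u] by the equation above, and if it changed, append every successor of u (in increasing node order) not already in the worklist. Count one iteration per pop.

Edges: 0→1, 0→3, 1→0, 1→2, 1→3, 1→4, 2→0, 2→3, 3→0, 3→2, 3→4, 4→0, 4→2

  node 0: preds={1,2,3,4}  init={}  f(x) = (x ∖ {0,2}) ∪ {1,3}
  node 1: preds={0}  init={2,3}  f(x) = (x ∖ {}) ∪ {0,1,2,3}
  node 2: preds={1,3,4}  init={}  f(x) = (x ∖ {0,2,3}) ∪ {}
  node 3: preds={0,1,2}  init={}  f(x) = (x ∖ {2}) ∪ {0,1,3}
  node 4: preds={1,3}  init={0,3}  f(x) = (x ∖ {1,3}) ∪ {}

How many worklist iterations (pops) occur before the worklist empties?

7

Trace (7 dequeues):
  [1] u=0 | in {0,2,3} | out {1,3} | prev {} | push {}
  [2] u=1 | in {1,3} | out {0,1,2,3} | prev {2,3} | push {0}
  [3] u=2 | in {0,1,2,3} | out {1} | prev {} | push {}
  [4] u=3 | in {0,1,2,3} | out {0,1,3} | prev {} | push {2}
  [5] u=4 | in {0,1,2,3} | out {0,2,3} | prev {0,3} | push {}
  [6] u=0 | in {0,1,2,3} | out {1,3} | ==
  [7] u=2 | in {0,1,2,3} | out {1} | ==

Converged values:
  [0] {1,3}
  [1] {0,1,2,3}
  [2] {1}
  [3] {0,1,3}
  [4] {0,2,3}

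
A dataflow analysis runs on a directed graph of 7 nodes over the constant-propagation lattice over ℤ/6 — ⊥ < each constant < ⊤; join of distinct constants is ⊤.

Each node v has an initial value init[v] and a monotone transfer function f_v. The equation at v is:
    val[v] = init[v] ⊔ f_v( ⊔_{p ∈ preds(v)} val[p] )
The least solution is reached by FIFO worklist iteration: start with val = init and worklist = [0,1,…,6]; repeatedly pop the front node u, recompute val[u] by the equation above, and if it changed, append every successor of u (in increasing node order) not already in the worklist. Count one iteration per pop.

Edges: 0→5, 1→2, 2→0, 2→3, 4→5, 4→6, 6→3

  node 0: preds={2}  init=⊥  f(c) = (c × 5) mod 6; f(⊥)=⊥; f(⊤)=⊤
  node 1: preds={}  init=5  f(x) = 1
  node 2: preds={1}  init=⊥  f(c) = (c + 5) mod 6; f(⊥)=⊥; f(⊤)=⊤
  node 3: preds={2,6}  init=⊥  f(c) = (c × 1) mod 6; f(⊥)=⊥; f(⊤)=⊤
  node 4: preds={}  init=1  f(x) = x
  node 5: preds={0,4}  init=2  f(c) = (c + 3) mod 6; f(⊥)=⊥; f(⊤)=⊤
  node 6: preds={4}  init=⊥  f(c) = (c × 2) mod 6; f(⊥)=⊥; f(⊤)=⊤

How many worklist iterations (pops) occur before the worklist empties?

Worklist (10 pops):
  #1 pop 0: in=⊥ → ⊥ (no change)
  #2 pop 1: in=⊥ → ⊤ (was 5); enqueue []
  #3 pop 2: in=⊤ → ⊤ (was ⊥); enqueue [0]
  #4 pop 3: in=⊤ → ⊤ (was ⊥); enqueue []
  #5 pop 4: in=⊥ → 1 (no change)
  #6 pop 5: in=1 → ⊤ (was 2); enqueue []
  #7 pop 6: in=1 → 2 (was ⊥); enqueue [3]
  #8 pop 0: in=⊤ → ⊤ (was ⊥); enqueue [5]
  #9 pop 3: in=⊤ → ⊤ (no change)
  #10 pop 5: in=⊤ → ⊤ (no change)

Fixpoint:
  val[0] = ⊤
  val[1] = ⊤
  val[2] = ⊤
  val[3] = ⊤
  val[4] = 1
  val[5] = ⊤
  val[6] = 2

10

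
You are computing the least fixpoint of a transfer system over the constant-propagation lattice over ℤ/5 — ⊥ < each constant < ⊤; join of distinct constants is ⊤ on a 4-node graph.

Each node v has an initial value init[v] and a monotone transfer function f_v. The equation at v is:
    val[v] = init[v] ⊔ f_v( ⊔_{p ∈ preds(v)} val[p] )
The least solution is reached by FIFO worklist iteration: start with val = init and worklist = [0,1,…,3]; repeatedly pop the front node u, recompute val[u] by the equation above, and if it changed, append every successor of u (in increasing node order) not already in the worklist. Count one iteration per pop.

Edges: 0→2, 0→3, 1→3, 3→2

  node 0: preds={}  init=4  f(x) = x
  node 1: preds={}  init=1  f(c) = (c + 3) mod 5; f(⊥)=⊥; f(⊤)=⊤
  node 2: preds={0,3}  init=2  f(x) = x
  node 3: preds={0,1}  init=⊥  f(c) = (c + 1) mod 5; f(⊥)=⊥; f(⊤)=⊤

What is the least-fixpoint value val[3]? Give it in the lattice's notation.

Worklist (5 pops):
  #1 pop 0: in=⊥ → 4 (no change)
  #2 pop 1: in=⊥ → 1 (no change)
  #3 pop 2: in=4 → ⊤ (was 2); enqueue []
  #4 pop 3: in=⊤ → ⊤ (was ⊥); enqueue [2]
  #5 pop 2: in=⊤ → ⊤ (no change)

Fixpoint:
  val[0] = 4
  val[1] = 1
  val[2] = ⊤
  val[3] = ⊤

⊤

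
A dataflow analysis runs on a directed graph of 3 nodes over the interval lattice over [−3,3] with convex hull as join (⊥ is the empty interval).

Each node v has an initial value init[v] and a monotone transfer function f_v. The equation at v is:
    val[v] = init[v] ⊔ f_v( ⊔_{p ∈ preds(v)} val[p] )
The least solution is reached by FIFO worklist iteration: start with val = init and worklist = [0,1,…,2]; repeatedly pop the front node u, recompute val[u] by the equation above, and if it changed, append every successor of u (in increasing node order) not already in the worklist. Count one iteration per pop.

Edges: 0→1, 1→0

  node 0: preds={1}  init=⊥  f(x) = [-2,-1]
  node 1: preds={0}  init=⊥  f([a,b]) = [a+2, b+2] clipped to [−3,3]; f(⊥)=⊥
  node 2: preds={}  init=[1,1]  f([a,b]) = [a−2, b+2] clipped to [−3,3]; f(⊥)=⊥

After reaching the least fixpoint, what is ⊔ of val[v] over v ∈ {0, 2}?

[-2,1]

Worklist (4 pops):
  #1 pop 0: in=⊥ → [-2,-1] (was ⊥); enqueue []
  #2 pop 1: in=[-2,-1] → [0,1] (was ⊥); enqueue [0]
  #3 pop 2: in=⊥ → [1,1] (no change)
  #4 pop 0: in=[0,1] → [-2,-1] (no change)

Fixpoint:
  val[0] = [-2,-1]
  val[1] = [0,1]
  val[2] = [1,1]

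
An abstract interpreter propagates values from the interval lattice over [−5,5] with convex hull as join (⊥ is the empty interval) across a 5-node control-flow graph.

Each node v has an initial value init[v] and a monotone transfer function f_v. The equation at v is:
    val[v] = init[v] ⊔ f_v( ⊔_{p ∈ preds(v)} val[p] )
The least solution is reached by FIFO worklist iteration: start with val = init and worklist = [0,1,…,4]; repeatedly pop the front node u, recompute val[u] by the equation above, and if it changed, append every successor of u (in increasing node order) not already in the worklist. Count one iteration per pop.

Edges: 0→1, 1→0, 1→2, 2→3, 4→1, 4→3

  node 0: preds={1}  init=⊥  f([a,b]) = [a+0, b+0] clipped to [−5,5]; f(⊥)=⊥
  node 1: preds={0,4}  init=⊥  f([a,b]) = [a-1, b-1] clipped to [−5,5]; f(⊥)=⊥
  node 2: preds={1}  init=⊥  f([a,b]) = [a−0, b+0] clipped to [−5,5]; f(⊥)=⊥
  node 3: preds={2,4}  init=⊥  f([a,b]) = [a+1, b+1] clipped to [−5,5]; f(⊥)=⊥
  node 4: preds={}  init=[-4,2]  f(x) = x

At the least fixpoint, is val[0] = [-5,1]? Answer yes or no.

yes

Worklist (7 pops):
  #1 pop 0: in=⊥ → ⊥ (no change)
  #2 pop 1: in=[-4,2] → [-5,1] (was ⊥); enqueue [0]
  #3 pop 2: in=[-5,1] → [-5,1] (was ⊥); enqueue []
  #4 pop 3: in=[-5,2] → [-4,3] (was ⊥); enqueue []
  #5 pop 4: in=⊥ → [-4,2] (no change)
  #6 pop 0: in=[-5,1] → [-5,1] (was ⊥); enqueue [1]
  #7 pop 1: in=[-5,2] → [-5,1] (no change)

Fixpoint:
  val[0] = [-5,1]
  val[1] = [-5,1]
  val[2] = [-5,1]
  val[3] = [-4,3]
  val[4] = [-4,2]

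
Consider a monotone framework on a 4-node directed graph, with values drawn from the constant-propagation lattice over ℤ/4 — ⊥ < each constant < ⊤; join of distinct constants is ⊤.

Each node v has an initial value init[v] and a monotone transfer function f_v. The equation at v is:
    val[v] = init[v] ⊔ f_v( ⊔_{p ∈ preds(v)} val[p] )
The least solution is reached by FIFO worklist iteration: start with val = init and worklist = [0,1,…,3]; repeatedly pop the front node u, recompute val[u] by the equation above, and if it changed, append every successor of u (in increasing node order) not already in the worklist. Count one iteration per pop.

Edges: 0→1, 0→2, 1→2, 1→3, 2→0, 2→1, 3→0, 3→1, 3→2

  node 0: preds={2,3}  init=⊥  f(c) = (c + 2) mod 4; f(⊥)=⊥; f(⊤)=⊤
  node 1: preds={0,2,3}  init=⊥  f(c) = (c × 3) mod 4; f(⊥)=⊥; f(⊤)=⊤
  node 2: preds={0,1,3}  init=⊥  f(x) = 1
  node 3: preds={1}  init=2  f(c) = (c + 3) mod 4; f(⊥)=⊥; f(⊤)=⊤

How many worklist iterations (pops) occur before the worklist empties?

Iteration log — 7 steps:
  step 1. node 0  ⊔preds=2  new=0  old=⊥  +wl: 
  step 2. node 1  ⊔preds=⊤  new=⊤  old=⊥  +wl: 
  step 3. node 2  ⊔preds=⊤  new=1  old=⊥  +wl: 0,1
  step 4. node 3  ⊔preds=⊤  new=⊤  old=2  +wl: 2
  step 5. node 0  ⊔preds=⊤  new=⊤  old=0  +wl: 
  step 6. node 1  ⊔preds=⊤  new=⊤  stable
  step 7. node 2  ⊔preds=⊤  new=1  stable

Least fixpoint reached:
  node 0: ⊤
  node 1: ⊤
  node 2: 1
  node 3: ⊤

7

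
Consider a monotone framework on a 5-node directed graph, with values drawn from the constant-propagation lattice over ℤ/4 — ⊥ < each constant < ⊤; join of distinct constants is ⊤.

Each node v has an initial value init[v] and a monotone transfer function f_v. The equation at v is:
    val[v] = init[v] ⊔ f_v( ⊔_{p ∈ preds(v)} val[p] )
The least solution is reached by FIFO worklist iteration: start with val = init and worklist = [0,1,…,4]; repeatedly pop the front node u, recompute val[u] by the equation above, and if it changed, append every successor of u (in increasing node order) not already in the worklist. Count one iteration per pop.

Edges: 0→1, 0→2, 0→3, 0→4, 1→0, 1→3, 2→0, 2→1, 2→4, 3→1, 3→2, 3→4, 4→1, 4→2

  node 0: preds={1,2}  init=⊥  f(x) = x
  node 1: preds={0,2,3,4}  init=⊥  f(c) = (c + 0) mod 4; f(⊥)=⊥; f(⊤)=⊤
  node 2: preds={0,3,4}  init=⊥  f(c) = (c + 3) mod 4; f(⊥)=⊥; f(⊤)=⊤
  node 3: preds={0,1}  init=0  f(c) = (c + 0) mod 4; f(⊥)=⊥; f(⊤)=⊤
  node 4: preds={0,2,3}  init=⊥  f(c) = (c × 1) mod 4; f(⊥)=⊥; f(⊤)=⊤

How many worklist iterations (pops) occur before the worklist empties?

13

Trace (13 dequeues):
  [1] u=0 | in ⊥ | out ⊥ | ==
  [2] u=1 | in 0 | out 0 | prev ⊥ | push {0}
  [3] u=2 | in 0 | out 3 | prev ⊥ | push {1}
  [4] u=3 | in 0 | out 0 | ==
  [5] u=4 | in ⊤ | out ⊤ | prev ⊥ | push {2}
  [6] u=0 | in ⊤ | out ⊤ | prev ⊥ | push {3,4}
  [7] u=1 | in ⊤ | out ⊤ | prev 0 | push {0}
  [8] u=2 | in ⊤ | out ⊤ | prev 3 | push {1}
  [9] u=3 | in ⊤ | out ⊤ | prev 0 | push {2}
  [10] u=4 | in ⊤ | out ⊤ | ==
  [11] u=0 | in ⊤ | out ⊤ | ==
  [12] u=1 | in ⊤ | out ⊤ | ==
  [13] u=2 | in ⊤ | out ⊤ | ==

Converged values:
  [0] ⊤
  [1] ⊤
  [2] ⊤
  [3] ⊤
  [4] ⊤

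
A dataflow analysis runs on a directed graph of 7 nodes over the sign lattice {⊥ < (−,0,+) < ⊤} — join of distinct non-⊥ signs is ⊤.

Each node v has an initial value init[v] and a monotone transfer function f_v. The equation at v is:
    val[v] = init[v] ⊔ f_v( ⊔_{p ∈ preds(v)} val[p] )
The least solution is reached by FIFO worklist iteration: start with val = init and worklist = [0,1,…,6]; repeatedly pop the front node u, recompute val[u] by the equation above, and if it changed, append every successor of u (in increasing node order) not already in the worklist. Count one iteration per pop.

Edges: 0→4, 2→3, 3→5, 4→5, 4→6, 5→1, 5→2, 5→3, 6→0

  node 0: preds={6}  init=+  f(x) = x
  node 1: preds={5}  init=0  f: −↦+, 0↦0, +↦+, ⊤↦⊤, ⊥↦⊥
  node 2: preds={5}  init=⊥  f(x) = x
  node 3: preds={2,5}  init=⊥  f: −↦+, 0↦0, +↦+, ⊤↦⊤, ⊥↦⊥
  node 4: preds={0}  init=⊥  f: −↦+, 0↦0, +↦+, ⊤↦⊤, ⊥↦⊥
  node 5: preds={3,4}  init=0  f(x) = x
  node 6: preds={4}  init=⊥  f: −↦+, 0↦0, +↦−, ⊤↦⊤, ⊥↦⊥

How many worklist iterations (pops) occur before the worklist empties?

Iteration log — 16 steps:
  step 1. node 0  ⊔preds=⊥  new=+  stable
  step 2. node 1  ⊔preds=0  new=0  stable
  step 3. node 2  ⊔preds=0  new=0  old=⊥  +wl: 
  step 4. node 3  ⊔preds=0  new=0  old=⊥  +wl: 
  step 5. node 4  ⊔preds=+  new=+  old=⊥  +wl: 
  step 6. node 5  ⊔preds=⊤  new=⊤  old=0  +wl: 1,2,3
  step 7. node 6  ⊔preds=+  new=−  old=⊥  +wl: 0
  step 8. node 1  ⊔preds=⊤  new=⊤  old=0  +wl: 
  step 9. node 2  ⊔preds=⊤  new=⊤  old=0  +wl: 
  step 10. node 3  ⊔preds=⊤  new=⊤  old=0  +wl: 5
  step 11. node 0  ⊔preds=−  new=⊤  old=+  +wl: 4
  step 12. node 5  ⊔preds=⊤  new=⊤  stable
  step 13. node 4  ⊔preds=⊤  new=⊤  old=+  +wl: 5,6
  step 14. node 5  ⊔preds=⊤  new=⊤  stable
  step 15. node 6  ⊔preds=⊤  new=⊤  old=−  +wl: 0
  step 16. node 0  ⊔preds=⊤  new=⊤  stable

Least fixpoint reached:
  node 0: ⊤
  node 1: ⊤
  node 2: ⊤
  node 3: ⊤
  node 4: ⊤
  node 5: ⊤
  node 6: ⊤

16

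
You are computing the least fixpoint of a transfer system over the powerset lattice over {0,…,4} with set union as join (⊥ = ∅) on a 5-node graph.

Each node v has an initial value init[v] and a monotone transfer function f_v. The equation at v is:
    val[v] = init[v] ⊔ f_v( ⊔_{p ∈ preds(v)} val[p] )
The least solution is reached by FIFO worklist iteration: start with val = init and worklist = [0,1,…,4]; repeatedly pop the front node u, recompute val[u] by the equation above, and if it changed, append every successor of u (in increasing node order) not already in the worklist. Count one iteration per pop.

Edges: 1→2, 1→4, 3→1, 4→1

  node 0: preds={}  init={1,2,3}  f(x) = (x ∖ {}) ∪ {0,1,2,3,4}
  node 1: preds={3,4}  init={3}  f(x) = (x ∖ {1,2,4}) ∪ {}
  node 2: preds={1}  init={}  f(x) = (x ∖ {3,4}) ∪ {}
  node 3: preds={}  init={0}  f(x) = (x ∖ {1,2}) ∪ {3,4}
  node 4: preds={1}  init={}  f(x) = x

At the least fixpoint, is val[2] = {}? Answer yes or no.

no

Iteration log — 6 steps:
  step 1. node 0  ⊔preds={}  new={0,1,2,3,4}  old={1,2,3}  +wl: 
  step 2. node 1  ⊔preds={0}  new={0,3}  old={3}  +wl: 
  step 3. node 2  ⊔preds={0,3}  new={0}  old={}  +wl: 
  step 4. node 3  ⊔preds={}  new={0,3,4}  old={0}  +wl: 1
  step 5. node 4  ⊔preds={0,3}  new={0,3}  old={}  +wl: 
  step 6. node 1  ⊔preds={0,3,4}  new={0,3}  stable

Least fixpoint reached:
  node 0: {0,1,2,3,4}
  node 1: {0,3}
  node 2: {0}
  node 3: {0,3,4}
  node 4: {0,3}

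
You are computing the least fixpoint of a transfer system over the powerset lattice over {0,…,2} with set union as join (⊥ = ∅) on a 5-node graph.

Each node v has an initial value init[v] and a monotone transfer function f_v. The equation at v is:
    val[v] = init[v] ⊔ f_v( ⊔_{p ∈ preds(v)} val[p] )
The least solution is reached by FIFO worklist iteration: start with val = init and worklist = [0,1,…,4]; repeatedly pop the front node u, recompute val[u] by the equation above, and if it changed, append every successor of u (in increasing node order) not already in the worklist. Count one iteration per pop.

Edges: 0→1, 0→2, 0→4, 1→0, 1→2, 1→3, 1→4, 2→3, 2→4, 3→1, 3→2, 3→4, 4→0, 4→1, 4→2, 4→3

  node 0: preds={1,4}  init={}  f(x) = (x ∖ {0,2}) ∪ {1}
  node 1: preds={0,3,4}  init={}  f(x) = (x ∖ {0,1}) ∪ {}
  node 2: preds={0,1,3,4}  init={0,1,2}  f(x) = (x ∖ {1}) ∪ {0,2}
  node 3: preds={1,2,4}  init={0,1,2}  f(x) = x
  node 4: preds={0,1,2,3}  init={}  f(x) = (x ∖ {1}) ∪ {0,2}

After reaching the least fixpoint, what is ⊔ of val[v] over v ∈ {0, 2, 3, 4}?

Worklist (9 pops):
  #1 pop 0: in={} → {1} (was {}); enqueue []
  #2 pop 1: in={0,1,2} → {2} (was {}); enqueue [0]
  #3 pop 2: in={0,1,2} → {0,1,2} (no change)
  #4 pop 3: in={0,1,2} → {0,1,2} (no change)
  #5 pop 4: in={0,1,2} → {0,2} (was {}); enqueue [1,2,3]
  #6 pop 0: in={0,2} → {1} (no change)
  #7 pop 1: in={0,1,2} → {2} (no change)
  #8 pop 2: in={0,1,2} → {0,1,2} (no change)
  #9 pop 3: in={0,1,2} → {0,1,2} (no change)

Fixpoint:
  val[0] = {1}
  val[1] = {2}
  val[2] = {0,1,2}
  val[3] = {0,1,2}
  val[4] = {0,2}

{0,1,2}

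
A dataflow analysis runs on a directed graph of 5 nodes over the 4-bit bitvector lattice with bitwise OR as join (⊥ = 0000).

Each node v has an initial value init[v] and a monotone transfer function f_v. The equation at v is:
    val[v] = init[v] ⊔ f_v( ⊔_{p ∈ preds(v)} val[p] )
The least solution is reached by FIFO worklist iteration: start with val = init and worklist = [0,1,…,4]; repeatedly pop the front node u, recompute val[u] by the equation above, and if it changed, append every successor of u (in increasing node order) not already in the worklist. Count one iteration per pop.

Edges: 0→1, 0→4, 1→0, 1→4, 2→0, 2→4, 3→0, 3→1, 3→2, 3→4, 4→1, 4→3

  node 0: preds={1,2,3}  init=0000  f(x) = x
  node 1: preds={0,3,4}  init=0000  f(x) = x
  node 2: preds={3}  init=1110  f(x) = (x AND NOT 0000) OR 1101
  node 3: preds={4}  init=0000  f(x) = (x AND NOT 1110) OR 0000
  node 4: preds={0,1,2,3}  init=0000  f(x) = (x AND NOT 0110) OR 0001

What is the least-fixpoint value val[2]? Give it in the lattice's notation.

Iteration log — 12 steps:
  step 1. node 0  ⊔preds=1110  new=1110  old=0000  +wl: 
  step 2. node 1  ⊔preds=1110  new=1110  old=0000  +wl: 0
  step 3. node 2  ⊔preds=0000  new=1111  old=1110  +wl: 
  step 4. node 3  ⊔preds=0000  new=0000  stable
  step 5. node 4  ⊔preds=1111  new=1001  old=0000  +wl: 1,3
  step 6. node 0  ⊔preds=1111  new=1111  old=1110  +wl: 4
  step 7. node 1  ⊔preds=1111  new=1111  old=1110  +wl: 0
  step 8. node 3  ⊔preds=1001  new=0001  old=0000  +wl: 1,2
  step 9. node 4  ⊔preds=1111  new=1001  stable
  step 10. node 0  ⊔preds=1111  new=1111  stable
  step 11. node 1  ⊔preds=1111  new=1111  stable
  step 12. node 2  ⊔preds=0001  new=1111  stable

Least fixpoint reached:
  node 0: 1111
  node 1: 1111
  node 2: 1111
  node 3: 0001
  node 4: 1001

1111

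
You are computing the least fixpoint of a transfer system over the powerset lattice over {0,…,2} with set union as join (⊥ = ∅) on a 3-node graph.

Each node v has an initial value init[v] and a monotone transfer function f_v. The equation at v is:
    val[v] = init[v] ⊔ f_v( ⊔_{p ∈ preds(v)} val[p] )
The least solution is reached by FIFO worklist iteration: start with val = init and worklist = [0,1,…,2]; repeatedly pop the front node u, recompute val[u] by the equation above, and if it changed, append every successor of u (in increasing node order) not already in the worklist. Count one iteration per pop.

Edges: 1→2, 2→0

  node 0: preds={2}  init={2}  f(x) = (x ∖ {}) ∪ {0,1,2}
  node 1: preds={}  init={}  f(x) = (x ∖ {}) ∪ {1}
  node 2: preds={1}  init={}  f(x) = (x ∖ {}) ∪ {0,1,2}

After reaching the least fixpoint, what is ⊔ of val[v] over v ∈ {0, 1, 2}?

Iteration log — 4 steps:
  step 1. node 0  ⊔preds={}  new={0,1,2}  old={2}  +wl: 
  step 2. node 1  ⊔preds={}  new={1}  old={}  +wl: 
  step 3. node 2  ⊔preds={1}  new={0,1,2}  old={}  +wl: 0
  step 4. node 0  ⊔preds={0,1,2}  new={0,1,2}  stable

Least fixpoint reached:
  node 0: {0,1,2}
  node 1: {1}
  node 2: {0,1,2}

{0,1,2}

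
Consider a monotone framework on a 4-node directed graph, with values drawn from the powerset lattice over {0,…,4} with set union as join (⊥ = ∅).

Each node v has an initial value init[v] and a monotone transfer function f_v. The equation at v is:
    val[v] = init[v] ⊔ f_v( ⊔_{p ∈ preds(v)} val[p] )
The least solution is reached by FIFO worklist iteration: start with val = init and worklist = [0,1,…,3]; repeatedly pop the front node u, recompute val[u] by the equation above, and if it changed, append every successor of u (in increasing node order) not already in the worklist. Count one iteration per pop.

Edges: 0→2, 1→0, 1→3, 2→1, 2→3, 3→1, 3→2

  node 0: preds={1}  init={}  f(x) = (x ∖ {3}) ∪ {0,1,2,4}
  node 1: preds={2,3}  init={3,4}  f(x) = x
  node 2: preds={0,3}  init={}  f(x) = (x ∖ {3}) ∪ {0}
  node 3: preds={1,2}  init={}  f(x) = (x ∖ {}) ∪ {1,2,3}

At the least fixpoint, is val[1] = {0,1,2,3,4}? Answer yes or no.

yes

Trace (8 dequeues):
  [1] u=0 | in {3,4} | out {0,1,2,4} | prev {} | push {}
  [2] u=1 | in {} | out {3,4} | ==
  [3] u=2 | in {0,1,2,4} | out {0,1,2,4} | prev {} | push {1}
  [4] u=3 | in {0,1,2,3,4} | out {0,1,2,3,4} | prev {} | push {2}
  [5] u=1 | in {0,1,2,3,4} | out {0,1,2,3,4} | prev {3,4} | push {0,3}
  [6] u=2 | in {0,1,2,3,4} | out {0,1,2,4} | ==
  [7] u=0 | in {0,1,2,3,4} | out {0,1,2,4} | ==
  [8] u=3 | in {0,1,2,3,4} | out {0,1,2,3,4} | ==

Converged values:
  [0] {0,1,2,4}
  [1] {0,1,2,3,4}
  [2] {0,1,2,4}
  [3] {0,1,2,3,4}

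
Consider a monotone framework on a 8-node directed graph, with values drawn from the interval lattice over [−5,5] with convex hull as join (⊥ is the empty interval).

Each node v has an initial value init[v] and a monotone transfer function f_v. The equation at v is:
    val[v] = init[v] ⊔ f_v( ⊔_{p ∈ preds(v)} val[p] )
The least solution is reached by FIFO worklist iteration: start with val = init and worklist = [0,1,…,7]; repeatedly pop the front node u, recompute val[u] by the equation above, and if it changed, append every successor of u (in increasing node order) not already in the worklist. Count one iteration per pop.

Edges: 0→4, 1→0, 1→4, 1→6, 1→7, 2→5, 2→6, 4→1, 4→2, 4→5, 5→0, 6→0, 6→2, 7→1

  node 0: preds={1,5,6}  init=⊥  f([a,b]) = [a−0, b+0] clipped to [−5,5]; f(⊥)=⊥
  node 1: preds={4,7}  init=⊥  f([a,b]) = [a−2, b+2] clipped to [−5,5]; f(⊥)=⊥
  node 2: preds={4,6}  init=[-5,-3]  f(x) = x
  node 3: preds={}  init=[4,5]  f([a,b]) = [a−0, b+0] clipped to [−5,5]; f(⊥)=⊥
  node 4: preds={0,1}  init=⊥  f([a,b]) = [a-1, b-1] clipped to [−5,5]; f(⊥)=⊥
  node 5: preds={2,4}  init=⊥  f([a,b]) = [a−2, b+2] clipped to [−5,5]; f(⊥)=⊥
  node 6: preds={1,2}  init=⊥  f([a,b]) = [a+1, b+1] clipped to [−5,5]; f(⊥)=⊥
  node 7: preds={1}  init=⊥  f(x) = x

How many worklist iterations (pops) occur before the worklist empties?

Worklist (43 pops):
  #1 pop 0: in=⊥ → ⊥ (no change)
  #2 pop 1: in=⊥ → ⊥ (no change)
  #3 pop 2: in=⊥ → [-5,-3] (no change)
  #4 pop 3: in=⊥ → [4,5] (no change)
  #5 pop 4: in=⊥ → ⊥ (no change)
  #6 pop 5: in=[-5,-3] → [-5,-1] (was ⊥); enqueue [0]
  #7 pop 6: in=[-5,-3] → [-4,-2] (was ⊥); enqueue [2]
  #8 pop 7: in=⊥ → ⊥ (no change)
  #9 pop 0: in=[-5,-1] → [-5,-1] (was ⊥); enqueue [4]
  #10 pop 2: in=[-4,-2] → [-5,-2] (was [-5,-3]); enqueue [5,6]
  #11 pop 4: in=[-5,-1] → [-5,-2] (was ⊥); enqueue [1,2]
  #12 pop 5: in=[-5,-2] → [-5,0] (was [-5,-1]); enqueue [0]
  #13 pop 6: in=[-5,-2] → [-4,-1] (was [-4,-2]); enqueue []
  #14 pop 1: in=[-5,-2] → [-5,0] (was ⊥); enqueue [4,6,7]
  #15 pop 2: in=[-5,-1] → [-5,-1] (was [-5,-2]); enqueue [5]
  #16 pop 0: in=[-5,0] → [-5,0] (was [-5,-1]); enqueue []
  #17 pop 4: in=[-5,0] → [-5,-1] (was [-5,-2]); enqueue [1,2]
  #18 pop 6: in=[-5,0] → [-4,1] (was [-4,-1]); enqueue [0]
  #19 pop 7: in=[-5,0] → [-5,0] (was ⊥); enqueue []
  #20 pop 5: in=[-5,-1] → [-5,1] (was [-5,0]); enqueue []
  #21 pop 1: in=[-5,0] → [-5,2] (was [-5,0]); enqueue [4,6,7]
  #22 pop 2: in=[-5,1] → [-5,1] (was [-5,-1]); enqueue [5]
  #23 pop 0: in=[-5,2] → [-5,2] (was [-5,0]); enqueue []
  #24 pop 4: in=[-5,2] → [-5,1] (was [-5,-1]); enqueue [1,2]
  #25 pop 6: in=[-5,2] → [-4,3] (was [-4,1]); enqueue [0]
  #26 pop 7: in=[-5,2] → [-5,2] (was [-5,0]); enqueue []
  #27 pop 5: in=[-5,1] → [-5,3] (was [-5,1]); enqueue []
  #28 pop 1: in=[-5,2] → [-5,4] (was [-5,2]); enqueue [4,6,7]
  #29 pop 2: in=[-5,3] → [-5,3] (was [-5,1]); enqueue [5]
  #30 pop 0: in=[-5,4] → [-5,4] (was [-5,2]); enqueue []
  #31 pop 4: in=[-5,4] → [-5,3] (was [-5,1]); enqueue [1,2]
  #32 pop 6: in=[-5,4] → [-4,5] (was [-4,3]); enqueue [0]
  #33 pop 7: in=[-5,4] → [-5,4] (was [-5,2]); enqueue []
  #34 pop 5: in=[-5,3] → [-5,5] (was [-5,3]); enqueue []
  #35 pop 1: in=[-5,4] → [-5,5] (was [-5,4]); enqueue [4,6,7]
  #36 pop 2: in=[-5,5] → [-5,5] (was [-5,3]); enqueue [5]
  #37 pop 0: in=[-5,5] → [-5,5] (was [-5,4]); enqueue []
  #38 pop 4: in=[-5,5] → [-5,4] (was [-5,3]); enqueue [1,2]
  #39 pop 6: in=[-5,5] → [-4,5] (no change)
  #40 pop 7: in=[-5,5] → [-5,5] (was [-5,4]); enqueue []
  #41 pop 5: in=[-5,5] → [-5,5] (no change)
  #42 pop 1: in=[-5,5] → [-5,5] (no change)
  #43 pop 2: in=[-5,5] → [-5,5] (no change)

Fixpoint:
  val[0] = [-5,5]
  val[1] = [-5,5]
  val[2] = [-5,5]
  val[3] = [4,5]
  val[4] = [-5,4]
  val[5] = [-5,5]
  val[6] = [-4,5]
  val[7] = [-5,5]

43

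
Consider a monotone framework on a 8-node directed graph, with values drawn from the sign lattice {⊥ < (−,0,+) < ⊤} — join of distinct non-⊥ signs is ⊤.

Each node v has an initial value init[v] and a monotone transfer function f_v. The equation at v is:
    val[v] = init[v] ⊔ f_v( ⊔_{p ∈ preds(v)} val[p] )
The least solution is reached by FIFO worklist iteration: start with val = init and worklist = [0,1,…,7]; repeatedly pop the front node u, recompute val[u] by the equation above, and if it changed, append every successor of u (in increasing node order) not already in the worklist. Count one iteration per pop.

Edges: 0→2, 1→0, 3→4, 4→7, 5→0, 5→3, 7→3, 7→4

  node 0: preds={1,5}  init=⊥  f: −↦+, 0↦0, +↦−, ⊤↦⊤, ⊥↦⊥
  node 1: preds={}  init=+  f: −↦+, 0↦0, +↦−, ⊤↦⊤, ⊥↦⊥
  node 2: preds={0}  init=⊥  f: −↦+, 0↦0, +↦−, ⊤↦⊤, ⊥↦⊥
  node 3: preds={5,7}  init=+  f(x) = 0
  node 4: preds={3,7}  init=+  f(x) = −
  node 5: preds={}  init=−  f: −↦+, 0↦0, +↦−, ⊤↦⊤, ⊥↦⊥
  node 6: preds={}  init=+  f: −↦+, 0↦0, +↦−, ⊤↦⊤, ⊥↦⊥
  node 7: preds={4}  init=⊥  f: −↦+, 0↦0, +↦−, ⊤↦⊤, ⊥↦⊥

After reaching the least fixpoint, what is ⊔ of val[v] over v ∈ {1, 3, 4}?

⊤

Worklist (10 pops):
  #1 pop 0: in=⊤ → ⊤ (was ⊥); enqueue []
  #2 pop 1: in=⊥ → + (no change)
  #3 pop 2: in=⊤ → ⊤ (was ⊥); enqueue []
  #4 pop 3: in=− → ⊤ (was +); enqueue []
  #5 pop 4: in=⊤ → ⊤ (was +); enqueue []
  #6 pop 5: in=⊥ → − (no change)
  #7 pop 6: in=⊥ → + (no change)
  #8 pop 7: in=⊤ → ⊤ (was ⊥); enqueue [3,4]
  #9 pop 3: in=⊤ → ⊤ (no change)
  #10 pop 4: in=⊤ → ⊤ (no change)

Fixpoint:
  val[0] = ⊤
  val[1] = +
  val[2] = ⊤
  val[3] = ⊤
  val[4] = ⊤
  val[5] = −
  val[6] = +
  val[7] = ⊤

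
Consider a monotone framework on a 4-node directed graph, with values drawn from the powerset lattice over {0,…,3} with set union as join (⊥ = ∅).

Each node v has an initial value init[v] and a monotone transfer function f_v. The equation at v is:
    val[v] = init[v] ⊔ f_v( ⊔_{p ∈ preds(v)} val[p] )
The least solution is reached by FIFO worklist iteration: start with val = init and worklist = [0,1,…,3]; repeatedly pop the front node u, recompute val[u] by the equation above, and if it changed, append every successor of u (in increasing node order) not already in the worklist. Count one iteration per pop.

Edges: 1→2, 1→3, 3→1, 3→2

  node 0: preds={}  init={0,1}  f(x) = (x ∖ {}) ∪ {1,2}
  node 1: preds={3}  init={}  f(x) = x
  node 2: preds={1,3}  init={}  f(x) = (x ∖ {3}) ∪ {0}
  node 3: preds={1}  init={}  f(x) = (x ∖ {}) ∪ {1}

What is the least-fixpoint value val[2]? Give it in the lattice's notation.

{0,1}

Iteration log — 7 steps:
  step 1. node 0  ⊔preds={}  new={0,1,2}  old={0,1}  +wl: 
  step 2. node 1  ⊔preds={}  new={}  stable
  step 3. node 2  ⊔preds={}  new={0}  old={}  +wl: 
  step 4. node 3  ⊔preds={}  new={1}  old={}  +wl: 1,2
  step 5. node 1  ⊔preds={1}  new={1}  old={}  +wl: 3
  step 6. node 2  ⊔preds={1}  new={0,1}  old={0}  +wl: 
  step 7. node 3  ⊔preds={1}  new={1}  stable

Least fixpoint reached:
  node 0: {0,1,2}
  node 1: {1}
  node 2: {0,1}
  node 3: {1}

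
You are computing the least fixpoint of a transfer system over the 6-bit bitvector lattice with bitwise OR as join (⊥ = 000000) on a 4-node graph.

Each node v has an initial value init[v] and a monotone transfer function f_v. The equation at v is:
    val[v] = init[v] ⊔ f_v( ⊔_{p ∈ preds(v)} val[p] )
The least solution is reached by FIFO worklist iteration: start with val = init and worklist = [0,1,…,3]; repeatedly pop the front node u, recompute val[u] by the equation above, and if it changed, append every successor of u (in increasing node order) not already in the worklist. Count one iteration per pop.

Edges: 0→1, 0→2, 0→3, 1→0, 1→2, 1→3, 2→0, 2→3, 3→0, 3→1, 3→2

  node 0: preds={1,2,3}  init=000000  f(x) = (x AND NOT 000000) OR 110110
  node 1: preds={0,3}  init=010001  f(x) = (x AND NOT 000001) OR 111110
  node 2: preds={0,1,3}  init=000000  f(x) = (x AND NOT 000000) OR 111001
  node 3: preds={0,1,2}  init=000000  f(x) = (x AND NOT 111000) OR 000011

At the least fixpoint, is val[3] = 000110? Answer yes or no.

Worklist (8 pops):
  #1 pop 0: in=010001 → 110111 (was 000000); enqueue []
  #2 pop 1: in=110111 → 111111 (was 010001); enqueue [0]
  #3 pop 2: in=111111 → 111111 (was 000000); enqueue []
  #4 pop 3: in=111111 → 000111 (was 000000); enqueue [1,2]
  #5 pop 0: in=111111 → 111111 (was 110111); enqueue [3]
  #6 pop 1: in=111111 → 111111 (no change)
  #7 pop 2: in=111111 → 111111 (no change)
  #8 pop 3: in=111111 → 000111 (no change)

Fixpoint:
  val[0] = 111111
  val[1] = 111111
  val[2] = 111111
  val[3] = 000111

no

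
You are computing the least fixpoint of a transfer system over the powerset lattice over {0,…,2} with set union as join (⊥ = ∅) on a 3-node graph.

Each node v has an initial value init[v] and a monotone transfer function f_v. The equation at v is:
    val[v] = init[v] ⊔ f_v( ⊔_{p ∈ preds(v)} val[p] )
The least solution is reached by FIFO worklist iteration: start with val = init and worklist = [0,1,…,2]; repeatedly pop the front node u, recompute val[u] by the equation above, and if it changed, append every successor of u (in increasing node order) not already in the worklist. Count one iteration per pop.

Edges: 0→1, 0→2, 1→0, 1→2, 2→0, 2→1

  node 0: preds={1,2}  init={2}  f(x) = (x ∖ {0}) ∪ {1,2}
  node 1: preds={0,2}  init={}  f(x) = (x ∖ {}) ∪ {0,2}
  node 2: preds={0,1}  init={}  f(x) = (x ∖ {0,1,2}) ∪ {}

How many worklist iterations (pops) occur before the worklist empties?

Trace (4 dequeues):
  [1] u=0 | in {} | out {1,2} | prev {2} | push {}
  [2] u=1 | in {1,2} | out {0,1,2} | prev {} | push {0}
  [3] u=2 | in {0,1,2} | out {} | ==
  [4] u=0 | in {0,1,2} | out {1,2} | ==

Converged values:
  [0] {1,2}
  [1] {0,1,2}
  [2] {}

4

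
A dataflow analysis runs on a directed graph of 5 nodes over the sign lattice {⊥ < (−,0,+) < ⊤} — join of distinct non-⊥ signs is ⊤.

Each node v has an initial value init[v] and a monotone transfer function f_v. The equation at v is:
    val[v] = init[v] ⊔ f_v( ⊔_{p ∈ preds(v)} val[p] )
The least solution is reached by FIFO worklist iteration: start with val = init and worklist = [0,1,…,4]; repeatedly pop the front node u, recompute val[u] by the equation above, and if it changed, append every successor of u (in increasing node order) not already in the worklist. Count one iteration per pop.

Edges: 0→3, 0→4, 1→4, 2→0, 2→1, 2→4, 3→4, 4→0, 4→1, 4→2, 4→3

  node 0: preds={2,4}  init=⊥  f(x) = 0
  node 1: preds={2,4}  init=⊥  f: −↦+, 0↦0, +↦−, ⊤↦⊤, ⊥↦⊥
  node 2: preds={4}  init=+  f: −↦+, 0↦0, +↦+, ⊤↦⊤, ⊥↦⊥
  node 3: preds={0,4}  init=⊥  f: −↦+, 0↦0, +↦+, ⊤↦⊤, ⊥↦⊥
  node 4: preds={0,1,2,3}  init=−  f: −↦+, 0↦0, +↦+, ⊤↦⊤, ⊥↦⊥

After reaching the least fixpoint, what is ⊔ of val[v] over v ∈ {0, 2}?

⊤

Trace (12 dequeues):
  [1] u=0 | in ⊤ | out 0 | prev ⊥ | push {}
  [2] u=1 | in ⊤ | out ⊤ | prev ⊥ | push {}
  [3] u=2 | in − | out + | ==
  [4] u=3 | in ⊤ | out ⊤ | prev ⊥ | push {}
  [5] u=4 | in ⊤ | out ⊤ | prev − | push {0,1,2,3}
  [6] u=0 | in ⊤ | out 0 | ==
  [7] u=1 | in ⊤ | out ⊤ | ==
  [8] u=2 | in ⊤ | out ⊤ | prev + | push {0,1,4}
  [9] u=3 | in ⊤ | out ⊤ | ==
  [10] u=0 | in ⊤ | out 0 | ==
  [11] u=1 | in ⊤ | out ⊤ | ==
  [12] u=4 | in ⊤ | out ⊤ | ==

Converged values:
  [0] 0
  [1] ⊤
  [2] ⊤
  [3] ⊤
  [4] ⊤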